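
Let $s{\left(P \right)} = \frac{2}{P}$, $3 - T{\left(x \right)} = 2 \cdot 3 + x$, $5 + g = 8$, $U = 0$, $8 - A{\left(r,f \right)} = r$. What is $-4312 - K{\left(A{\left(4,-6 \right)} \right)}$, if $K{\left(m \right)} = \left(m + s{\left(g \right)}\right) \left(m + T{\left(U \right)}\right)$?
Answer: $- \frac{12950}{3} \approx -4316.7$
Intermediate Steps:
$A{\left(r,f \right)} = 8 - r$
$g = 3$ ($g = -5 + 8 = 3$)
$T{\left(x \right)} = -3 - x$ ($T{\left(x \right)} = 3 - \left(2 \cdot 3 + x\right) = 3 - \left(6 + x\right) = -3 - x$)
$K{\left(m \right)} = \left(-3 + m\right) \left(\frac{2}{3} + m\right)$ ($K{\left(m \right)} = \left(m + \frac{2}{3}\right) \left(m - 3\right) = \left(\frac{2}{3} + m\right) \left(-3 + m\right) = \left(-3 + m\right) \left(\frac{2}{3} + m\right)$)
$-4312 - K{\left(A{\left(4,-6 \right)} \right)} = -4312 - \left(-2 + \left(8 - 4\right)^{2} - \frac{7 \left(8 - 4\right)}{3}\right) = -4312 - \left(-2 + 4^{2} - \frac{28}{3}\right) = -4312 - \left(-2 + 16 - \frac{28}{3}\right) = -4312 - \frac{14}{3} = - \frac{12950}{3}$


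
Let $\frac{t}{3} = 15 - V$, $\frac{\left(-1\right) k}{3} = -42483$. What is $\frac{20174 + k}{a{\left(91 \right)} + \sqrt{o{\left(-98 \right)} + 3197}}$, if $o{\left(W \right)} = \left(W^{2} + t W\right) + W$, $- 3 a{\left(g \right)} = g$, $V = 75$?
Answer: $\frac{40301079}{264806} + \frac{1328607 \sqrt{30343}}{264806} \approx 1026.2$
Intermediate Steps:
$k = 127449$ ($k = \left(-3\right) \left(-42483\right) = 127449$)
$a{\left(g \right)} = - \frac{g}{3}$
$t = -180$ ($t = 3 \left(15 - 75\right) = 3 \left(-60\right) = -180$)
$o{\left(W \right)} = W^{2} - 179 W$ ($o{\left(W \right)} = \left(W^{2} - 180 W\right) + W = W^{2} - 179 W$)
$\frac{20174 + k}{a{\left(91 \right)} + \sqrt{o{\left(-98 \right)} + 3197}} = \frac{20174 + 127449}{\left(- \frac{1}{3}\right) 91 + \sqrt{- 98 \left(-179 - 98\right) + 3197}} = \frac{147623}{- \frac{91}{3} + \sqrt{\left(-98\right) \left(-277\right) + 3197}} = \frac{147623}{- \frac{91}{3} + \sqrt{27146 + 3197}} = \frac{147623}{- \frac{91}{3} + \sqrt{30343}}$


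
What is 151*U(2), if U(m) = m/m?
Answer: 151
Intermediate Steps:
U(m) = 1
151*U(2) = 151*1 = 151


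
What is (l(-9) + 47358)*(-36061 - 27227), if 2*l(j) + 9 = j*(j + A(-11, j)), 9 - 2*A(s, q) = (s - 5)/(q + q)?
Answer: -2998316466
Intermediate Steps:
A(s, q) = 9/2 - (-5 + s)/(4*q) (A(s, q) = 9/2 - (s - 5)/(2*(q + q)) = 9/2 - (-5 + s)/(2*(2*q)) = 9/2 - (-5 + s)*1/(2*q)/2 = 9/2 - (-5 + s)/(4*q))
l(j) = -9/2 + j*(j + (16 + 18*j)/(4*j))/2 (l(j) = -9/2 + (j*(j + (5 - 1*(-11) + 18*j)/(4*j)))/2 = -9/2 + (j*(j + (5 + 11 + 18*j)/(4*j)))/2 = -9/2 + (j*(j + (16 + 18*j)/(4*j)))/2 = -9/2 + j*(j + (16 + 18*j)/(4*j))/2)
(l(-9) + 47358)*(-36061 - 27227) = ((-5/2 + (½)*(-9)² + (9/4)*(-9)) + 47358)*(-36061 - 27227) = ((-5/2 + (½)*81 - 81/4) + 47358)*(-63288) = ((-5/2 + 81/2 - 81/4) + 47358)*(-63288) = (71/4 + 47358)*(-63288) = (189503/4)*(-63288) = -2998316466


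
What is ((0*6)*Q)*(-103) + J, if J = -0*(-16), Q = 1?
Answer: 0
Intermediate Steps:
J = 0 (J = -1*0 = 0)
((0*6)*Q)*(-103) + J = ((0*6)*1)*(-103) + 0 = (0*1)*(-103) + 0 = 0*(-103) + 0 = 0 + 0 = 0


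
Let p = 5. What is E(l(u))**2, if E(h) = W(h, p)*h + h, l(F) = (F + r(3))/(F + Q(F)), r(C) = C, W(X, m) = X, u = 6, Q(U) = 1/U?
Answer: 24147396/1874161 ≈ 12.884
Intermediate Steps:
l(F) = (3 + F)/(F + 1/F) (l(F) = (F + 3)/(F + 1/F) = (3 + F)/(F + 1/F))
E(h) = h + h**2 (E(h) = h*h + h = h**2 + h = h + h**2)
E(l(u))**2 = ((6*(3 + 6)/(1 + 6**2))*(1 + 6*(3 + 6)/(1 + 6**2)))**2 = ((6*9/(1 + 36))*(1 + 6*9/(1 + 36)))**2 = ((6*9/37)*(1 + 6*9/37))**2 = ((6*(1/37)*9)*(1 + 6*(1/37)*9))**2 = (54*(1 + 54/37)/37)**2 = ((54/37)*(91/37))**2 = (4914/1369)**2 = 24147396/1874161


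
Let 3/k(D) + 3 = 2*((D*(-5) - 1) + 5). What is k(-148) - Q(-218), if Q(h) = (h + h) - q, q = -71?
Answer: 180676/495 ≈ 365.00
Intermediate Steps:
Q(h) = 71 + 2*h (Q(h) = (h + h) - 1*(-71) = 2*h + 71 = 71 + 2*h)
k(D) = 3/(5 - 10*D) (k(D) = 3/(-3 + 2*((D*(-5) - 1) + 5)) = 3/(-3 + 2*((-5*D - 1) + 5)) = 3/(-3 + 2*((-1 - 5*D) + 5)) = 3/(-3 + 2*(4 - 5*D)) = 3/(-3 + (8 - 10*D)) = 3/(5 - 10*D))
k(-148) - Q(-218) = -3/(-5 + 10*(-148)) - (71 + 2*(-218)) = -3/(-5 - 1480) - (71 - 436) = -3/(-1485) - 1*(-365) = -3*(-1/1485) + 365 = 1/495 + 365 = 180676/495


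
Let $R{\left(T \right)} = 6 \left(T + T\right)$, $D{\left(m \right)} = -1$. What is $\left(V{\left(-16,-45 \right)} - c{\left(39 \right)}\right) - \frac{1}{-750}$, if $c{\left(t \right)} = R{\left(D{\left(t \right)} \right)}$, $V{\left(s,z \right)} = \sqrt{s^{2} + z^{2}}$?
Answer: $\frac{9001}{750} + \sqrt{2281} \approx 59.761$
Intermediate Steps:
$R{\left(T \right)} = 12 T$ ($R{\left(T \right)} = 6 \cdot 2 T = 12 T$)
$c{\left(t \right)} = -12$ ($c{\left(t \right)} = 12 \left(-1\right) = -12$)
$\left(V{\left(-16,-45 \right)} - c{\left(39 \right)}\right) - \frac{1}{-750} = \left(\sqrt{\left(-16\right)^{2} + \left(-45\right)^{2}} - -12\right) - \frac{1}{-750} = \left(\sqrt{256 + 2025} + 12\right) - - \frac{1}{750} = \left(\sqrt{2281} + 12\right) + \frac{1}{750} = \left(12 + \sqrt{2281}\right) + \frac{1}{750} = \frac{9001}{750} + \sqrt{2281}$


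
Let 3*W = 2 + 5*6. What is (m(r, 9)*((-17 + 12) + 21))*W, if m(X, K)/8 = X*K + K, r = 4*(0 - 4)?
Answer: -184320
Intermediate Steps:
r = -16 (r = 4*(-4) = -16)
W = 32/3 (W = (2 + 5*6)/3 = (2 + 30)/3 = (⅓)*32 = 32/3 ≈ 10.667)
m(X, K) = 8*K + 8*K*X (m(X, K) = 8*(X*K + K) = 8*(K*X + K) = 8*(K + K*X) = 8*K + 8*K*X)
(m(r, 9)*((-17 + 12) + 21))*W = ((8*9*(1 - 16))*((-17 + 12) + 21))*(32/3) = ((8*9*(-15))*(-5 + 21))*(32/3) = -1080*16*(32/3) = -17280*32/3 = -184320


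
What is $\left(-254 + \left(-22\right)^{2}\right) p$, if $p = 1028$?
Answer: $236440$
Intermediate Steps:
$\left(-254 + \left(-22\right)^{2}\right) p = \left(-254 + \left(-22\right)^{2}\right) 1028 = \left(-254 + 484\right) 1028 = 230 \cdot 1028 = 236440$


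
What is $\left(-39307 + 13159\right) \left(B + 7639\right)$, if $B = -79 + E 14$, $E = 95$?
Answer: $-232455720$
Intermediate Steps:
$B = 1251$ ($B = -79 + 95 \cdot 14 = -79 + 1330 = 1251$)
$\left(-39307 + 13159\right) \left(B + 7639\right) = \left(-39307 + 13159\right) \left(1251 + 7639\right) = \left(-26148\right) 8890 = -232455720$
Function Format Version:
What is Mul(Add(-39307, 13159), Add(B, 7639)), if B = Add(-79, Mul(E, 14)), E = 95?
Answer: -232455720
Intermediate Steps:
B = 1251 (B = Add(-79, Mul(95, 14)) = Add(-79, 1330) = 1251)
Mul(Add(-39307, 13159), Add(B, 7639)) = Mul(Add(-39307, 13159), Add(1251, 7639)) = Mul(-26148, 8890) = -232455720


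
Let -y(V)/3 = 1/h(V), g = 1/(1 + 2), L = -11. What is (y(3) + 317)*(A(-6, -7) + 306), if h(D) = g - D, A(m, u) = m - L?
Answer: 791495/8 ≈ 98937.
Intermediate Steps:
g = ⅓ (g = 1/3 = ⅓ ≈ 0.33333)
A(m, u) = 11 + m (A(m, u) = m - 1*(-11) = m + 11 = 11 + m)
h(D) = ⅓ - D
y(V) = -3/(⅓ - V)
(y(3) + 317)*(A(-6, -7) + 306) = (9/(-1 + 3*3) + 317)*((11 - 6) + 306) = (9/(-1 + 9) + 317)*(5 + 306) = (9/8 + 317)*311 = (2545/8)*311 = 791495/8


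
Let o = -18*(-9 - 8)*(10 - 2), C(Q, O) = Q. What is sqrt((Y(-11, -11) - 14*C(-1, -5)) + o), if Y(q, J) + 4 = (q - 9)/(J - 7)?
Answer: 2*sqrt(5533)/3 ≈ 49.589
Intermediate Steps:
Y(q, J) = -4 + (-9 + q)/(-7 + J) (Y(q, J) = -4 + (q - 9)/(J - 7) = -4 + (-9 + q)/(-7 + J))
o = 2448 (o = -(-306)*8 = -18*(-136) = 2448)
sqrt((Y(-11, -11) - 14*C(-1, -5)) + o) = sqrt(((19 - 11 - 4*(-11))/(-7 - 11) - 14*(-1)) + 2448) = sqrt(((19 - 11 + 44)/(-18) + 14) + 2448) = sqrt((-1/18*52 + 14) + 2448) = sqrt((-26/9 + 14) + 2448) = sqrt(100/9 + 2448) = sqrt(22132/9) = 2*sqrt(5533)/3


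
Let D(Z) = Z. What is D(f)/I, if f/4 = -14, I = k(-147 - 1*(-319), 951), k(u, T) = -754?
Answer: 28/377 ≈ 0.074271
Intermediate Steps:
I = -754
f = -56 (f = 4*(-14) = -56)
D(f)/I = -56/(-754) = -56*(-1/754) = 28/377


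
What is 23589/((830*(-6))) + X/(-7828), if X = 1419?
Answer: -3994194/812155 ≈ -4.9180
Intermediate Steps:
23589/((830*(-6))) + X/(-7828) = 23589/((830*(-6))) + 1419/(-7828) = 23589/(-4980) + 1419*(-1/7828) = 23589*(-1/4980) - 1419/7828 = -7863/1660 - 1419/7828 = -3994194/812155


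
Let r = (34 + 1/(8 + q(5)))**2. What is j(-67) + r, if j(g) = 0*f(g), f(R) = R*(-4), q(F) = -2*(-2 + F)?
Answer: 4761/4 ≈ 1190.3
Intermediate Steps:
q(F) = 4 - 2*F
r = 4761/4 (r = (34 + 1/(8 + (4 - 2*5)))**2 = (34 + 1/(8 + (4 - 10)))**2 = (34 + 1/(8 - 6))**2 = (34 + 1/2)**2 = (69/2)**2 = 4761/4 ≈ 1190.3)
f(R) = -4*R
j(g) = 0 (j(g) = 0*(-4*g) = 0)
j(-67) + r = 0 + 4761/4 = 4761/4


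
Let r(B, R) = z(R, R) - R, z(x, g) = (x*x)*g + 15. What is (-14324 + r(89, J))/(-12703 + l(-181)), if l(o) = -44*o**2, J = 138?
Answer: -373375/207741 ≈ -1.7973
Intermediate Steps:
z(x, g) = 15 + g*x**2 (z(x, g) = x**2*g + 15 = g*x**2 + 15 = 15 + g*x**2)
r(B, R) = 15 + R**3 - R (r(B, R) = (15 + R*R**2) - R = (15 + R**3) - R = 15 + R**3 - R)
(-14324 + r(89, J))/(-12703 + l(-181)) = (-14324 + (15 + 138**3 - 1*138))/(-12703 - 44*(-181)**2) = (-14324 + (15 + 2628072 - 138))/(-12703 - 44*32761) = (-14324 + 2627949)/(-12703 - 1441484) = 2613625/(-1454187) = 2613625*(-1/1454187) = -373375/207741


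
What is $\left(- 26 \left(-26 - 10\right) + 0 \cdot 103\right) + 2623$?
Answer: $3559$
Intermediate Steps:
$\left(- 26 \left(-26 - 10\right) + 0 \cdot 103\right) + 2623 = \left(\left(-26\right) \left(-36\right) + 0\right) + 2623 = \left(936 + 0\right) + 2623 = 936 + 2623 = 3559$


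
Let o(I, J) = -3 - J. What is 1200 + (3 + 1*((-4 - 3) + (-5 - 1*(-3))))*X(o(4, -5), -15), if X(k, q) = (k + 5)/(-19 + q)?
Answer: 20421/17 ≈ 1201.2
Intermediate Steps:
X(k, q) = (5 + k)/(-19 + q)
1200 + (3 + 1*((-4 - 3) + (-5 - 1*(-3))))*X(o(4, -5), -15) = 1200 + (3 + 1*((-4 - 3) + (-5 - 1*(-3))))*((5 + (-3 - 1*(-5)))/(-19 - 15)) = 1200 + (3 + 1*(-7 + (-5 + 3)))*((5 + (-3 + 5))/(-34)) = 1200 + (3 + 1*(-7 - 2))*(-(5 + 2)/34) = 1200 + (3 + 1*(-9))*(-1/34*7) = 1200 + (3 - 9)*(-7/34) = 1200 - 6*(-7/34) = 1200 + 21/17 = 20421/17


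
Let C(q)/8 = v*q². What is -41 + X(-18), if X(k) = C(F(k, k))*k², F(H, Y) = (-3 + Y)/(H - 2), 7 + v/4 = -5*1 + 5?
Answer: -2001401/25 ≈ -80056.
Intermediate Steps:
v = -28 (v = -28 + 4*(-5*1 + 5) = -28 + 4*(-5 + 5) = -28 + 4*0 = -28 + 0 = -28)
F(H, Y) = (-3 + Y)/(-2 + H)
C(q) = -224*q² (C(q) = 8*(-28*q²) = -224*q²)
X(k) = -224*k²*(-3 + k)²/(-2 + k)² (X(k) = (-224*(-3 + k)²/(-2 + k)²)*k² = -224*k²*(-3 + k)²/(-2 + k)²)
-41 + X(-18) = -41 - 224*(-18)²*(-3 - 18)²/(-2 - 18)² = -41 - 224*324*(-21)²/(-20)² = -41 - 224*324*441*1/400 = -41 - 2000376/25 = -2001401/25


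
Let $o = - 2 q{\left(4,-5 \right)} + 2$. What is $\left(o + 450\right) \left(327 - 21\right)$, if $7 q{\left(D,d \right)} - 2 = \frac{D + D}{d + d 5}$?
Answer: $\frac{4835616}{35} \approx 1.3816 \cdot 10^{5}$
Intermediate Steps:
$q{\left(D,d \right)} = \frac{2}{7} + \frac{D}{21 d}$ ($q{\left(D,d \right)} = \frac{2}{7} + \frac{\left(D + D\right) \frac{1}{d + d 5}}{7} = \frac{2}{7} + \frac{2 D \frac{1}{d + 5 d}}{7} = \frac{2}{7} + \frac{2 D \frac{1}{6 d}}{7} = \frac{2}{7} + \frac{\frac{1}{3} D \frac{1}{d}}{7} = \frac{2}{7} + \frac{D}{21 d}$)
$o = \frac{158}{105}$ ($o = - 2 \frac{4 + 6 \left(-5\right)}{21 \left(-5\right)} + 2 = - 2 \cdot \frac{1}{21} \left(- \frac{1}{5}\right) \left(4 - 30\right) + 2 = - 2 \cdot \frac{1}{21} \left(- \frac{1}{5}\right) \left(-26\right) + 2 = \left(-2\right) \frac{26}{105} + 2 = - \frac{52}{105} + 2 = \frac{158}{105} \approx 1.5048$)
$\left(o + 450\right) \left(327 - 21\right) = \left(\frac{158}{105} + 450\right) \left(327 - 21\right) = \frac{47408}{105} \cdot 306 = \frac{4835616}{35}$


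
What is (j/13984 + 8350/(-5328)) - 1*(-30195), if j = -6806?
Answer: 70299323371/2328336 ≈ 30193.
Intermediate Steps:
(j/13984 + 8350/(-5328)) - 1*(-30195) = (-6806/13984 + 8350/(-5328)) - 1*(-30195) = (-6806*1/13984 + 8350*(-1/5328)) + 30195 = (-3403/6992 - 4175/2664) + 30195 = -4782149/2328336 + 30195 = 70299323371/2328336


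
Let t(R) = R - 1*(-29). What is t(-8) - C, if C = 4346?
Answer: -4325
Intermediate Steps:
t(R) = 29 + R (t(R) = R + 29 = 29 + R)
t(-8) - C = (29 - 8) - 1*4346 = 21 - 4346 = -4325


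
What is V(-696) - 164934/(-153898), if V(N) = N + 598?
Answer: -7458535/76949 ≈ -96.928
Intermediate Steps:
V(N) = 598 + N
V(-696) - 164934/(-153898) = (598 - 696) - 164934/(-153898) = -98 - 164934*(-1/153898) = -98 + 82467/76949 = -7458535/76949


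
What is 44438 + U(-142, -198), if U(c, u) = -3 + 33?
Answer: 44468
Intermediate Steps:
U(c, u) = 30
44438 + U(-142, -198) = 44438 + 30 = 44468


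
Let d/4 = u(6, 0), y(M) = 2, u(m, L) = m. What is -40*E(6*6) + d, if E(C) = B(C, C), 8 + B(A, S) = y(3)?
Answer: 264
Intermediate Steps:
d = 24 (d = 4*6 = 24)
B(A, S) = -6 (B(A, S) = -8 + 2 = -6)
E(C) = -6
-40*E(6*6) + d = -40*(-6) + 24 = 240 + 24 = 264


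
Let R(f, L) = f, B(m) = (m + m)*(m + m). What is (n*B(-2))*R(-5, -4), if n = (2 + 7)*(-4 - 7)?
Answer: 7920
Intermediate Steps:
B(m) = 4*m² (B(m) = (2*m)*(2*m) = 4*m²)
n = -99 (n = 9*(-11) = -99)
(n*B(-2))*R(-5, -4) = -396*(-2)²*(-5) = -396*4*(-5) = -99*16*(-5) = -1584*(-5) = 7920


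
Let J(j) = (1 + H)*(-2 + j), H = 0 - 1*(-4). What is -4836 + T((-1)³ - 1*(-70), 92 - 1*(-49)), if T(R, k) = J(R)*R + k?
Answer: 18420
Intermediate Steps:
H = 4 (H = 0 + 4 = 4)
J(j) = -10 + 5*j (J(j) = (1 + 4)*(-2 + j) = 5*(-2 + j) = -10 + 5*j)
T(R, k) = k + R*(-10 + 5*R) (T(R, k) = (-10 + 5*R)*R + k = R*(-10 + 5*R) + k = k + R*(-10 + 5*R))
-4836 + T((-1)³ - 1*(-70), 92 - 1*(-49)) = -4836 + ((92 - 1*(-49)) + 5*((-1)³ - 1*(-70))*(-2 + ((-1)³ - 1*(-70)))) = -4836 + ((92 + 49) + 5*(-1 + 70)*(-2 + (-1 + 70))) = -4836 + (141 + 5*69*(-2 + 69)) = -4836 + (141 + 5*69*67) = -4836 + (141 + 23115) = -4836 + 23256 = 18420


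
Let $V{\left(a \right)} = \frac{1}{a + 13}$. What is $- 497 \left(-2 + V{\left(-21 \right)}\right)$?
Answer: $\frac{8449}{8} \approx 1056.1$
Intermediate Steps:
$V{\left(a \right)} = \frac{1}{13 + a}$
$- 497 \left(-2 + V{\left(-21 \right)}\right) = - 497 \left(-2 + \frac{1}{13 - 21}\right) = - 497 \left(-2 + \frac{1}{-8}\right) = - 497 \left(-2 - \frac{1}{8}\right) = \left(-497\right) \left(- \frac{17}{8}\right) = \frac{8449}{8}$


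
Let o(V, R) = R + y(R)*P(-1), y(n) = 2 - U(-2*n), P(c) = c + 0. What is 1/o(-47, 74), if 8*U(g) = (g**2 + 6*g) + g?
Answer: 2/5361 ≈ 0.00037306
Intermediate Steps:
P(c) = c
U(g) = g**2/8 + 7*g/8 (U(g) = ((g**2 + 6*g) + g)/8 = (g**2 + 7*g)/8 = g**2/8 + 7*g/8)
y(n) = 2 + n*(7 - 2*n)/4 (y(n) = 2 - (-2*n)*(7 - 2*n)/8 = 2 - (-1)*n*(7 - 2*n)/4 = 2 + n*(7 - 2*n)/4)
o(V, R) = -2 + R + R*(-7 + 2*R)/4 (o(V, R) = R + (2 - R*(-7 + 2*R)/4)*(-1) = R + (-2 + R*(-7 + 2*R)/4) = -2 + R + R*(-7 + 2*R)/4)
1/o(-47, 74) = 1/(-2 + (1/2)*74**2 - 3/4*74) = 1/(-2 + (1/2)*5476 - 111/2) = 1/(-2 + 2738 - 111/2) = 1/(5361/2) = 2/5361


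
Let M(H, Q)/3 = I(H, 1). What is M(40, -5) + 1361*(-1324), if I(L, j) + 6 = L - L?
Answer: -1801982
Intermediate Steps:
I(L, j) = -6 (I(L, j) = -6 + (L - L) = -6 + 0 = -6)
M(H, Q) = -18 (M(H, Q) = 3*(-6) = -18)
M(40, -5) + 1361*(-1324) = -18 + 1361*(-1324) = -18 - 1801964 = -1801982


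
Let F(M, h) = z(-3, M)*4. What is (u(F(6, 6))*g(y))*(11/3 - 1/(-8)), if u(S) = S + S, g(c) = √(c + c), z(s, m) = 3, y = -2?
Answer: 182*I ≈ 182.0*I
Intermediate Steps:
g(c) = √2*√c (g(c) = √(2*c) = √2*√c)
F(M, h) = 12 (F(M, h) = 3*4 = 12)
u(S) = 2*S
(u(F(6, 6))*g(y))*(11/3 - 1/(-8)) = ((2*12)*(√2*√(-2)))*(11/3 - 1/(-8)) = (24*(√2*(I*√2)))*(11*(⅓) - 1*(-⅛)) = (24*(2*I))*(11/3 + ⅛) = (48*I)*(91/24) = 182*I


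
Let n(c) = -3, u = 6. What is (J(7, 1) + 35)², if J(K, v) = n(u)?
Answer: 1024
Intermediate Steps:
J(K, v) = -3
(J(7, 1) + 35)² = (-3 + 35)² = 32² = 1024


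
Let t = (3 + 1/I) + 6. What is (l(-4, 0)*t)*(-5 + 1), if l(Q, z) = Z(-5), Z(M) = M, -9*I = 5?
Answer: 144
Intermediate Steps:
I = -5/9 (I = -⅑*5 = -5/9 ≈ -0.55556)
l(Q, z) = -5
t = 36/5 (t = (3 + 1/(-5/9)) + 6 = (3 + 1*(-9/5)) + 6 = (3 - 9/5) + 6 = 6/5 + 6 = 36/5 ≈ 7.2000)
(l(-4, 0)*t)*(-5 + 1) = (-5*36/5)*(-5 + 1) = -36*(-4) = 144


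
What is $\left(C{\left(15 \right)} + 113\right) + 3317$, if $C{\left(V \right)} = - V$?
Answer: $3415$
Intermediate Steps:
$\left(C{\left(15 \right)} + 113\right) + 3317 = \left(\left(-1\right) 15 + 113\right) + 3317 = \left(-15 + 113\right) + 3317 = 98 + 3317 = 3415$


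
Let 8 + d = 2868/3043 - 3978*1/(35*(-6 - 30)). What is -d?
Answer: 830817/213010 ≈ 3.9004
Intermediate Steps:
d = -830817/213010 (d = -8 + (2868/3043 - 3978*1/(35*(-6 - 30))) = -8 + (2868*(1/3043) - 3978/((-36*35))) = -8 + (2868/3043 - 3978/(-1260)) = -8 + (2868/3043 - 3978*(-1/1260)) = -8 + (2868/3043 + 221/70) = -8 + 873263/213010 = -830817/213010 ≈ -3.9004)
-d = -1*(-830817/213010) = 830817/213010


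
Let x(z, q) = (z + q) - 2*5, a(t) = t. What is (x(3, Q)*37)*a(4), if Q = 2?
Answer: -740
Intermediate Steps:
x(z, q) = -10 + q + z (x(z, q) = (q + z) - 10 = -10 + q + z)
(x(3, Q)*37)*a(4) = ((-10 + 2 + 3)*37)*4 = -5*37*4 = -185*4 = -740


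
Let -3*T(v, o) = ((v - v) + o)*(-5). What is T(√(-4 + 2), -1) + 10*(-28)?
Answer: -845/3 ≈ -281.67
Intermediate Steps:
T(v, o) = 5*o/3 (T(v, o) = -((v - v) + o)*(-5)/3 = -(0 + o)*(-5)/3 = -o*(-5)/3 = -(-5)*o/3 = 5*o/3)
T(√(-4 + 2), -1) + 10*(-28) = (5/3)*(-1) + 10*(-28) = -5/3 - 280 = -845/3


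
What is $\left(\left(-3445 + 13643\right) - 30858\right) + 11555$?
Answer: $-9105$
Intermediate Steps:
$\left(\left(-3445 + 13643\right) - 30858\right) + 11555 = \left(10198 - 30858\right) + 11555 = -20660 + 11555 = -9105$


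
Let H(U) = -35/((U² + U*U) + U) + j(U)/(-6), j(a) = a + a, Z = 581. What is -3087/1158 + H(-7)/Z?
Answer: -23286775/8746374 ≈ -2.6624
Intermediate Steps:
j(a) = 2*a
H(U) = -35/(U + 2*U²) - U/3 (H(U) = -35/((U² + U*U) + U) + (2*U)/(-6) = -35/((U² + U²) + U) + (2*U)*(-⅙) = -35/(2*U² + U) - U/3 = -35/(U + 2*U²) - U/3)
-3087/1158 + H(-7)/Z = -3087/1158 + ((⅓)*(-105 - 1*(-7)² - 2*(-7)³)/(-7*(1 + 2*(-7))))/581 = -3087*1/1158 + ((⅓)*(-⅐)*(-105 - 1*49 - 2*(-343))/(1 - 14))*(1/581) = -1029/386 + ((⅓)*(-⅐)*(-105 - 49 + 686)/(-13))*(1/581) = -1029/386 + ((⅓)*(-⅐)*(-1/13)*532)*(1/581) = -1029/386 + (76/39)*(1/581) = -1029/386 + 76/22659 = -23286775/8746374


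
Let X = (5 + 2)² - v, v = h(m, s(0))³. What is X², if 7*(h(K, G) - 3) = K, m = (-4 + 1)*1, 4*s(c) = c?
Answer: 120450625/117649 ≈ 1023.8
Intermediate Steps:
s(c) = c/4
m = -3 (m = -3*1 = -3)
h(K, G) = 3 + K/7
v = 5832/343 (v = (3 + (⅐)*(-3))³ = (3 - 3/7)³ = (18/7)³ = 5832/343 ≈ 17.003)
X = 10975/343 (X = (5 + 2)² - 1*5832/343 = 7² - 5832/343 = 49 - 5832/343 = 10975/343 ≈ 31.997)
X² = (10975/343)² = 120450625/117649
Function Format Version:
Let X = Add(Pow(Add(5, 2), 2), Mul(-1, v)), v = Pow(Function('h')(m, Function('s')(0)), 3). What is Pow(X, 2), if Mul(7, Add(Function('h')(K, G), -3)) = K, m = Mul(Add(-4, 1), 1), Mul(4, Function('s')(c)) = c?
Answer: Rational(120450625, 117649) ≈ 1023.8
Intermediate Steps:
Function('s')(c) = Mul(Rational(1, 4), c)
m = -3 (m = Mul(-3, 1) = -3)
Function('h')(K, G) = Add(3, Mul(Rational(1, 7), K))
v = Rational(5832, 343) (v = Pow(Add(3, Mul(Rational(1, 7), -3)), 3) = Pow(Add(3, Rational(-3, 7)), 3) = Pow(Rational(18, 7), 3) = Rational(5832, 343) ≈ 17.003)
X = Rational(10975, 343) (X = Add(Pow(Add(5, 2), 2), Mul(-1, Rational(5832, 343))) = Add(Pow(7, 2), Rational(-5832, 343)) = Add(49, Rational(-5832, 343)) = Rational(10975, 343) ≈ 31.997)
Pow(X, 2) = Pow(Rational(10975, 343), 2) = Rational(120450625, 117649)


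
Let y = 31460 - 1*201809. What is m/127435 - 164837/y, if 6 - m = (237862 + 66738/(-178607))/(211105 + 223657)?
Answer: 815610273434854081411/842846271308782345605 ≈ 0.96769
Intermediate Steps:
m = 211712733854/38825768267 (m = 6 - (237862 + 66738/(-178607))/(211105 + 223657) = 6 - (237862 + 66738*(-1/178607))/434762 = 6 - (237862 - 66738/178607)/434762 = 6 - 42483751496/(178607*434762) = 6 - 1*21241875748/38825768267 = 6 - 21241875748/38825768267 = 211712733854/38825768267 ≈ 5.4529)
y = -170349 (y = 31460 - 201809 = -170349)
m/127435 - 164837/y = (211712733854/38825768267)/127435 - 164837/(-170349) = (211712733854/38825768267)*(1/127435) - 164837*(-1/170349) = 211712733854/4947761779105145 + 164837/170349 = 815610273434854081411/842846271308782345605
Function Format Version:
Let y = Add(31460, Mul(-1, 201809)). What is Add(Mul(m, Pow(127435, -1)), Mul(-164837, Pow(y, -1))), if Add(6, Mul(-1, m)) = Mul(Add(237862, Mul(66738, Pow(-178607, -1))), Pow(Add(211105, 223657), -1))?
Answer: Rational(815610273434854081411, 842846271308782345605) ≈ 0.96769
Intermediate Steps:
m = Rational(211712733854, 38825768267) (m = Add(6, Mul(-1, Mul(Add(237862, Mul(66738, Pow(-178607, -1))), Pow(Add(211105, 223657), -1)))) = Add(6, Mul(-1, Mul(Add(237862, Mul(66738, Rational(-1, 178607))), Pow(434762, -1)))) = Add(6, Mul(-1, Mul(Add(237862, Rational(-66738, 178607)), Rational(1, 434762)))) = Add(6, Mul(-1, Mul(Rational(42483751496, 178607), Rational(1, 434762)))) = Add(6, Mul(-1, Rational(21241875748, 38825768267))) = Add(6, Rational(-21241875748, 38825768267)) = Rational(211712733854, 38825768267) ≈ 5.4529)
y = -170349 (y = Add(31460, -201809) = -170349)
Add(Mul(m, Pow(127435, -1)), Mul(-164837, Pow(y, -1))) = Add(Mul(Rational(211712733854, 38825768267), Pow(127435, -1)), Mul(-164837, Pow(-170349, -1))) = Add(Mul(Rational(211712733854, 38825768267), Rational(1, 127435)), Mul(-164837, Rational(-1, 170349))) = Add(Rational(211712733854, 4947761779105145), Rational(164837, 170349)) = Rational(815610273434854081411, 842846271308782345605)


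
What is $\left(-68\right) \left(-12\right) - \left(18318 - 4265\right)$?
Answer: $-13237$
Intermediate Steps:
$\left(-68\right) \left(-12\right) - \left(18318 - 4265\right) = 816 - 14053 = -13237$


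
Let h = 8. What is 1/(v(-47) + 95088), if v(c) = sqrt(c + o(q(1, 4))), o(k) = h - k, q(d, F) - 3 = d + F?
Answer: 95088/9041727791 - I*sqrt(47)/9041727791 ≈ 1.0517e-5 - 7.5822e-10*I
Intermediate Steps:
q(d, F) = 3 + F + d (q(d, F) = 3 + (d + F) = 3 + (F + d) = 3 + F + d)
o(k) = 8 - k
v(c) = sqrt(c) (v(c) = sqrt(c + (8 - (3 + 4 + 1))) = sqrt(c + (8 - 1*8)) = sqrt(c + (8 - 8)) = sqrt(c + 0) = sqrt(c))
1/(v(-47) + 95088) = 1/(sqrt(-47) + 95088) = 1/(I*sqrt(47) + 95088) = 1/(95088 + I*sqrt(47))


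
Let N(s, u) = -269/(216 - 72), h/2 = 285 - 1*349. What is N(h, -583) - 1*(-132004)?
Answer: 19008307/144 ≈ 1.3200e+5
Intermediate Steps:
h = -128 (h = 2*(285 - 1*349) = 2*(285 - 349) = 2*(-64) = -128)
N(s, u) = -269/144
N(h, -583) - 1*(-132004) = -269/144 - 1*(-132004) = -269/144 + 132004 = 19008307/144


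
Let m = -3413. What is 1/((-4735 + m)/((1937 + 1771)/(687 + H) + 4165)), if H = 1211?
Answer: -3954439/7732452 ≈ -0.51141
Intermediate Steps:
1/((-4735 + m)/((1937 + 1771)/(687 + H) + 4165)) = 1/((-4735 - 3413)/((1937 + 1771)/(687 + 1211) + 4165)) = 1/(-8148/(3708/1898 + 4165)) = 1/(-8148/(3708*(1/1898) + 4165)) = 1/(-8148/(1854/949 + 4165)) = 1/(-8148/3954439/949) = 1/(-8148*949/3954439) = 1/(-7732452/3954439) = -3954439/7732452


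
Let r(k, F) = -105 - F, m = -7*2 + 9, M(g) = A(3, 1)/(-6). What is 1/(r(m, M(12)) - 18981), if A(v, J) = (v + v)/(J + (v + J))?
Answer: -5/95429 ≈ -5.2395e-5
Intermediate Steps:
A(v, J) = 2*v/(v + 2*J) (A(v, J) = (2*v)/(J + (J + v)) = (2*v)/(v + 2*J) = 2*v/(v + 2*J))
M(g) = -1/5 (M(g) = (2*3/(3 + 2*1))/(-6) = (2*3/(3 + 2))*(-1/6) = (2*3/5)*(-1/6) = (2*3*(1/5))*(-1/6) = (6/5)*(-1/6) = -1/5)
m = -5 (m = -14 + 9 = -5)
1/(r(m, M(12)) - 18981) = 1/((-105 - 1*(-1/5)) - 18981) = 1/((-105 + 1/5) - 18981) = 1/(-524/5 - 18981) = 1/(-95429/5) = -5/95429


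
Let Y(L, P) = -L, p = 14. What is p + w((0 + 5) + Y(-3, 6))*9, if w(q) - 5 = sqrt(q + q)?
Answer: 95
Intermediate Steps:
w(q) = 5 + sqrt(2)*sqrt(q) (w(q) = 5 + sqrt(q + q) = 5 + sqrt(2*q) = 5 + sqrt(2)*sqrt(q))
p + w((0 + 5) + Y(-3, 6))*9 = 14 + (5 + sqrt(2)*sqrt((0 + 5) - 1*(-3)))*9 = 14 + (5 + sqrt(2)*sqrt(5 + 3))*9 = 14 + (5 + sqrt(2)*sqrt(8))*9 = 14 + (5 + sqrt(2)*(2*sqrt(2)))*9 = 14 + (5 + 4)*9 = 14 + 9*9 = 14 + 81 = 95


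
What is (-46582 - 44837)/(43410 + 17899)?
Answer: -91419/61309 ≈ -1.4911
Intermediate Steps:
(-46582 - 44837)/(43410 + 17899) = -91419/61309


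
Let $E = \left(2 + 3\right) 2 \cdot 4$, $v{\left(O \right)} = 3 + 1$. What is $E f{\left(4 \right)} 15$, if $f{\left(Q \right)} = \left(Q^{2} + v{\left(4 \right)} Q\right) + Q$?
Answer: $21600$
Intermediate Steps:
$v{\left(O \right)} = 4$
$f{\left(Q \right)} = Q^{2} + 5 Q$ ($f{\left(Q \right)} = \left(Q^{2} + 4 Q\right) + Q = Q^{2} + 5 Q$)
$E = 40$ ($E = 5 \cdot 8 = 40$)
$E f{\left(4 \right)} 15 = 40 \cdot 4 \left(5 + 4\right) 15 = 40 \cdot 4 \cdot 9 \cdot 15 = 40 \cdot 36 \cdot 15 = 1440 \cdot 15 = 21600$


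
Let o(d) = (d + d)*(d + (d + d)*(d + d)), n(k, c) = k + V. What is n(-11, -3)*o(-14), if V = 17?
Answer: -129360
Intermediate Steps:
n(k, c) = 17 + k (n(k, c) = k + 17 = 17 + k)
o(d) = 2*d*(d + 4*d**2) (o(d) = (2*d)*(d + (2*d)*(2*d)) = (2*d)*(d + 4*d**2) = 2*d*(d + 4*d**2))
n(-11, -3)*o(-14) = (17 - 11)*((-14)**2*(2 + 8*(-14))) = 6*(196*(2 - 112)) = 6*(196*(-110)) = 6*(-21560) = -129360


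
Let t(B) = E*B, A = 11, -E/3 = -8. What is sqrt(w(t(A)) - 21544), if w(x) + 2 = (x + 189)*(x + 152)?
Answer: sqrt(166902) ≈ 408.54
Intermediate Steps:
E = 24 (E = -3*(-8) = 24)
t(B) = 24*B
w(x) = -2 + (152 + x)*(189 + x) (w(x) = -2 + (x + 189)*(x + 152) = -2 + (189 + x)*(152 + x) = -2 + (152 + x)*(189 + x))
sqrt(w(t(A)) - 21544) = sqrt((28726 + (24*11)**2 + 341*(24*11)) - 21544) = sqrt((28726 + 264**2 + 341*264) - 21544) = sqrt((28726 + 69696 + 90024) - 21544) = sqrt(188446 - 21544) = sqrt(166902)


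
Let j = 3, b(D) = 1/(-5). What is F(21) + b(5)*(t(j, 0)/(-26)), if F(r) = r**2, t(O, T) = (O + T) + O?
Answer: 28668/65 ≈ 441.05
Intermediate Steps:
b(D) = -1/5
t(O, T) = T + 2*O
F(21) + b(5)*(t(j, 0)/(-26)) = 21**2 - (0 + 2*3)/(5*(-26)) = 441 - (0 + 6)*(-1)/(5*26) = 441 - 6*(-1)/(5*26) = 441 - 1/5*(-3/13) = 441 + 3/65 = 28668/65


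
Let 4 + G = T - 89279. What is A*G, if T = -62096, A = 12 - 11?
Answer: -151379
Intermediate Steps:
A = 1
G = -151379 (G = -4 + (-62096 - 89279) = -4 - 151375 = -151379)
A*G = 1*(-151379) = -151379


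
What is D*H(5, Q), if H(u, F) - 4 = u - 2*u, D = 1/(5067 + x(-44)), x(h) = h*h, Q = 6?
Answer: -1/7003 ≈ -0.00014280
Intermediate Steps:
x(h) = h²
D = 1/7003 (D = 1/(5067 + (-44)²) = 1/(5067 + 1936) = 1/7003 ≈ 0.00014280)
H(u, F) = 4 - u (H(u, F) = 4 + (u - 2*u) = 4 - u)
D*H(5, Q) = (4 - 1*5)/7003 = (4 - 5)/7003 = (1/7003)*(-1) = -1/7003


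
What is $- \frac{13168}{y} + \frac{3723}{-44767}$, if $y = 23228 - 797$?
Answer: $- \frac{673002469}{1004168577} \approx -0.67021$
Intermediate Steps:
$y = 22431$ ($y = 23228 - 797 = 22431$)
$- \frac{13168}{y} + \frac{3723}{-44767} = - \frac{13168}{22431} + \frac{3723}{-44767} = \left(-13168\right) \frac{1}{22431} + 3723 \left(- \frac{1}{44767}\right) = - \frac{13168}{22431} - \frac{3723}{44767} = - \frac{673002469}{1004168577}$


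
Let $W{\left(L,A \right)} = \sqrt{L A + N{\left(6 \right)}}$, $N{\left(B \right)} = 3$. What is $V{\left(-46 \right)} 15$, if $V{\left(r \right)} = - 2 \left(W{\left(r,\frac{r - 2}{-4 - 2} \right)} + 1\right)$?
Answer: $-30 - 30 i \sqrt{365} \approx -30.0 - 573.15 i$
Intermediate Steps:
$W{\left(L,A \right)} = \sqrt{3 + A L}$ ($W{\left(L,A \right)} = \sqrt{L A + 3} = \sqrt{A L + 3} = \sqrt{3 + A L}$)
$V{\left(r \right)} = -2 - 2 \sqrt{3 + r \left(\frac{1}{3} - \frac{r}{6}\right)}$ ($V{\left(r \right)} = - 2 \left(\sqrt{3 + \frac{r - 2}{-4 - 2} r} + 1\right) = - 2 \left(\sqrt{3 + \frac{-2 + r}{-6} r} + 1\right) = - 2 \left(\sqrt{3 + \left(-2 + r\right) \left(- \frac{1}{6}\right) r} + 1\right) = - 2 \left(\sqrt{3 + \left(\frac{1}{3} - \frac{r}{6}\right) r} + 1\right) = - 2 \left(\sqrt{3 + r \left(\frac{1}{3} - \frac{r}{6}\right)} + 1\right) = - 2 \left(1 + \sqrt{3 + r \left(\frac{1}{3} - \frac{r}{6}\right)}\right) = -2 - 2 \sqrt{3 + r \left(\frac{1}{3} - \frac{r}{6}\right)}$)
$V{\left(-46 \right)} 15 = \left(-2 - \frac{\sqrt{6} \sqrt{18 - - 46 \left(-2 - 46\right)}}{3}\right) 15 = \left(-2 - \frac{\sqrt{6} \sqrt{18 - \left(-46\right) \left(-48\right)}}{3}\right) 15 = \left(-2 - \frac{\sqrt{6} \sqrt{18 - 2208}}{3}\right) 15 = \left(-2 - \frac{\sqrt{6} \sqrt{-2190}}{3}\right) 15 = \left(-2 - \frac{\sqrt{6} i \sqrt{2190}}{3}\right) 15 = \left(-2 - 2 i \sqrt{365}\right) 15 = -30 - 30 i \sqrt{365}$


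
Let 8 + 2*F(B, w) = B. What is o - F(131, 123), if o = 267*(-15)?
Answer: -8133/2 ≈ -4066.5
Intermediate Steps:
F(B, w) = -4 + B/2
o = -4005
o - F(131, 123) = -4005 - (-4 + (½)*131) = -4005 - (-4 + 131/2) = -4005 - 1*123/2 = -4005 - 123/2 = -8133/2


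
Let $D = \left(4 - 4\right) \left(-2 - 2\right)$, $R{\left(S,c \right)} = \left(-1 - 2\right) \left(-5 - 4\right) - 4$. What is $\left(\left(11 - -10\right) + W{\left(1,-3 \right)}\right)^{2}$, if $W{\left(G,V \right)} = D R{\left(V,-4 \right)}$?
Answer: $441$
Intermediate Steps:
$R{\left(S,c \right)} = 23$ ($R{\left(S,c \right)} = - 3 \left(-5 - 4\right) - 4 = \left(-3\right) \left(-9\right) - 4 = 27 - 4 = 23$)
$D = 0$ ($D = 0 \left(-4\right) = 0$)
$W{\left(G,V \right)} = 0$ ($W{\left(G,V \right)} = 0 \cdot 23 = 0$)
$\left(\left(11 - -10\right) + W{\left(1,-3 \right)}\right)^{2} = \left(\left(11 - -10\right) + 0\right)^{2} = \left(\left(11 + 10\right) + 0\right)^{2} = \left(21 + 0\right)^{2} = 21^{2} = 441$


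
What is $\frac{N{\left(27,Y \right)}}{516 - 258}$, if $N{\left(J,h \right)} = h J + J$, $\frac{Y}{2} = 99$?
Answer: $\frac{1791}{86} \approx 20.826$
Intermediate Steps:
$Y = 198$ ($Y = 2 \cdot 99 = 198$)
$N{\left(J,h \right)} = J + J h$ ($N{\left(J,h \right)} = J h + J = J + J h$)
$\frac{N{\left(27,Y \right)}}{516 - 258} = \frac{27 \left(1 + 198\right)}{516 - 258} = \frac{27 \cdot 199}{516 - 258} = \frac{5373}{258} = 5373 \cdot \frac{1}{258} = \frac{1791}{86}$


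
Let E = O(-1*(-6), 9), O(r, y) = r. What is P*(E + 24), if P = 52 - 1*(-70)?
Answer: 3660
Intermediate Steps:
E = 6 (E = -1*(-6) = 6)
P = 122 (P = 52 + 70 = 122)
P*(E + 24) = 122*(6 + 24) = 122*30 = 3660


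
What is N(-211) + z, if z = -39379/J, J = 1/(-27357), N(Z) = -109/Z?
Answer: 227308465042/211 ≈ 1.0773e+9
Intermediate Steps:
J = -1/27357 ≈ -3.6554e-5
z = 1077291303 (z = -39379/(-1/27357) = -39379*(-27357) = 1077291303)
N(-211) + z = -109/(-211) + 1077291303 = -109*(-1/211) + 1077291303 = 109/211 + 1077291303 = 227308465042/211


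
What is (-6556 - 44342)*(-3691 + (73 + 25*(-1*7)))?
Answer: 193056114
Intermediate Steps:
(-6556 - 44342)*(-3691 + (73 + 25*(-1*7))) = -50898*(-3691 + (73 + 25*(-7))) = -50898*(-3691 + (73 - 175)) = -50898*(-3691 - 102) = -50898*(-3793) = 193056114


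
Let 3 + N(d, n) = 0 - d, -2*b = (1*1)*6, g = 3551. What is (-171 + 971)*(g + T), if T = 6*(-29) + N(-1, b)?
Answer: 2700000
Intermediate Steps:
b = -3 (b = -1*1*6/2 = -6/2 = -½*6 = -3)
N(d, n) = -3 - d (N(d, n) = -3 + (0 - d) = -3 - d)
T = -176 (T = 6*(-29) + (-3 - 1*(-1)) = -174 + (-3 + 1) = -174 - 2 = -176)
(-171 + 971)*(g + T) = (-171 + 971)*(3551 - 176) = 800*3375 = 2700000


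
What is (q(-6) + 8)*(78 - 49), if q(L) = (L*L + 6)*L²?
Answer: 44080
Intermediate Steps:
q(L) = L²*(6 + L²) (q(L) = (L² + 6)*L² = (6 + L²)*L² = L²*(6 + L²))
(q(-6) + 8)*(78 - 49) = ((-6)²*(6 + (-6)²) + 8)*(78 - 49) = (36*(6 + 36) + 8)*29 = (36*42 + 8)*29 = (1512 + 8)*29 = 1520*29 = 44080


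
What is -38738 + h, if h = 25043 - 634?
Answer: -14329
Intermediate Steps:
h = 24409
-38738 + h = -38738 + 24409 = -14329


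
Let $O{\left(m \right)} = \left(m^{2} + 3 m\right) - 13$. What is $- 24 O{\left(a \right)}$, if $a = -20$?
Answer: $-7848$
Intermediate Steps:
$O{\left(m \right)} = -13 + m^{2} + 3 m$
$- 24 O{\left(a \right)} = - 24 \left(-13 + \left(-20\right)^{2} + 3 \left(-20\right)\right) = - 24 \left(-13 + 400 - 60\right) = \left(-24\right) 327 = -7848$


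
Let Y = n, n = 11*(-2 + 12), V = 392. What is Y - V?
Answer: -282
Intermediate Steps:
n = 110 (n = 11*10 = 110)
Y = 110
Y - V = 110 - 1*392 = 110 - 392 = -282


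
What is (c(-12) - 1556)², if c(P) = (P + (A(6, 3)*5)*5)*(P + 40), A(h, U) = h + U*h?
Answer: 222248464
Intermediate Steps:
c(P) = (40 + P)*(600 + P) (c(P) = (P + ((6*(1 + 3))*5)*5)*(P + 40) = (P + ((6*4)*5)*5)*(40 + P) = (P + (24*5)*5)*(40 + P) = (P + 120*5)*(40 + P) = (P + 600)*(40 + P) = (600 + P)*(40 + P) = (40 + P)*(600 + P))
(c(-12) - 1556)² = ((24000 + (-12)² + 640*(-12)) - 1556)² = ((24000 + 144 - 7680) - 1556)² = (16464 - 1556)² = 14908² = 222248464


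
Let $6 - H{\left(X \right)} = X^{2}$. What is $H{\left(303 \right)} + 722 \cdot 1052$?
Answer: $667741$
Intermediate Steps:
$H{\left(X \right)} = 6 - X^{2}$
$H{\left(303 \right)} + 722 \cdot 1052 = \left(6 - 303^{2}\right) + 722 \cdot 1052 = \left(6 - 91809\right) + 759544 = -91803 + 759544 = 667741$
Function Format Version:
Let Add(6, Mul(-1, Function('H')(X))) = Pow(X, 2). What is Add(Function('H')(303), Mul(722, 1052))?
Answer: 667741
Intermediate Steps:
Function('H')(X) = Add(6, Mul(-1, Pow(X, 2)))
Add(Function('H')(303), Mul(722, 1052)) = Add(Add(6, Mul(-1, Pow(303, 2))), Mul(722, 1052)) = Add(Add(6, Mul(-1, 91809)), 759544) = Add(Add(6, -91809), 759544) = Add(-91803, 759544) = 667741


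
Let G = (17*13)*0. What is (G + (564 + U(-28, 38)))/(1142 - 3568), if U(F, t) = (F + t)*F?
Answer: -142/1213 ≈ -0.11707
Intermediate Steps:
U(F, t) = F*(F + t)
G = 0 (G = 221*0 = 0)
(G + (564 + U(-28, 38)))/(1142 - 3568) = (0 + (564 - 28*(-28 + 38)))/(1142 - 3568) = (0 + (564 - 28*10))/(-2426) = (0 + (564 - 280))*(-1/2426) = (0 + 284)*(-1/2426) = 284*(-1/2426) = -142/1213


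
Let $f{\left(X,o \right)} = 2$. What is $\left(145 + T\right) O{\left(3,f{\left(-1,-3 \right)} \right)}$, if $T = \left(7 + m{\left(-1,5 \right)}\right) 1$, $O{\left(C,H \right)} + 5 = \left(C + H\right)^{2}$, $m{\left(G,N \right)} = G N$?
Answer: $2940$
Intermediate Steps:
$O{\left(C,H \right)} = -5 + \left(C + H\right)^{2}$
$T = 2$ ($T = \left(7 - 5\right) 1 = 2 \cdot 1 = 2$)
$\left(145 + T\right) O{\left(3,f{\left(-1,-3 \right)} \right)} = \left(145 + 2\right) \left(-5 + \left(3 + 2\right)^{2}\right) = 147 \left(-5 + 5^{2}\right) = 147 \left(-5 + 25\right) = 147 \cdot 20 = 2940$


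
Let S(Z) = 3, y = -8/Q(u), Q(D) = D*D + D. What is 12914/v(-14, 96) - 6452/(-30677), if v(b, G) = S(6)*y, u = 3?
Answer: -198074937/30677 ≈ -6456.8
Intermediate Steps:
Q(D) = D + D² (Q(D) = D² + D = D + D²)
y = -⅔ (y = -8*1/(3*(1 + 3)) = -8/(3*4) = -8/12 = -8*1/12 = -⅔ ≈ -0.66667)
v(b, G) = -2 (v(b, G) = 3*(-⅔) = -2)
12914/v(-14, 96) - 6452/(-30677) = 12914/(-2) - 6452/(-30677) = 12914*(-½) - 6452*(-1/30677) = -6457 + 6452/30677 = -198074937/30677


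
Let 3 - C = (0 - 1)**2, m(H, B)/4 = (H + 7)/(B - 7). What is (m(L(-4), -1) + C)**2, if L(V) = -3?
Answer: 0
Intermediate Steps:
m(H, B) = 4*(7 + H)/(-7 + B) (m(H, B) = 4*((H + 7)/(B - 7)) = 4*((7 + H)/(-7 + B)) = 4*(7 + H)/(-7 + B))
C = 2 (C = 3 - (0 - 1)**2 = 3 - 1*(-1)**2 = 3 - 1*1 = 3 - 1 = 2)
(m(L(-4), -1) + C)**2 = (4*(7 - 3)/(-7 - 1) + 2)**2 = (4*4/(-8) + 2)**2 = (4*(-1/8)*4 + 2)**2 = (-2 + 2)**2 = 0**2 = 0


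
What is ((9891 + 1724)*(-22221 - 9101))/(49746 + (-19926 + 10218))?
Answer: -181902515/20019 ≈ -9086.5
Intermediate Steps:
((9891 + 1724)*(-22221 - 9101))/(49746 + (-19926 + 10218)) = (11615*(-31322))/(49746 - 9708) = -363805030/40038 = -363805030*1/40038 = -181902515/20019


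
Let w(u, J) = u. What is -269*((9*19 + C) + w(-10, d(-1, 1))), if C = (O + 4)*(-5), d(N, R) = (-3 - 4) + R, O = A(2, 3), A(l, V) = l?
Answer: -35239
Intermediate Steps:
O = 2
d(N, R) = -7 + R
C = -30 (C = (2 + 4)*(-5) = 6*(-5) = -30)
-269*((9*19 + C) + w(-10, d(-1, 1))) = -269*((9*19 - 30) - 10) = -269*((171 - 30) - 10) = -269*(141 - 10) = -269*131 = -35239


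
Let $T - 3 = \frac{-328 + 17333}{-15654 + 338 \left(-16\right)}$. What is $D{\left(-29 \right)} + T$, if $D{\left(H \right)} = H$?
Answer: $- \frac{564617}{21062} \approx -26.807$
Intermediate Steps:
$T = \frac{46181}{21062}$ ($T = 3 + \frac{-328 + 17333}{-15654 + 338 \left(-16\right)} = 3 + \frac{17005}{-15654 - 5408} = 3 + \frac{17005}{-21062} = 3 + 17005 \left(- \frac{1}{21062}\right) = 3 - \frac{17005}{21062} = \frac{46181}{21062} \approx 2.1926$)
$D{\left(-29 \right)} + T = -29 + \frac{46181}{21062} = - \frac{564617}{21062}$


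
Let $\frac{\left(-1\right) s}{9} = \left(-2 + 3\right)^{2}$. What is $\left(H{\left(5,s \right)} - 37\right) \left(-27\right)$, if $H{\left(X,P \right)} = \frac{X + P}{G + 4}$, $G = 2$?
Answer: $1017$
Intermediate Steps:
$s = -9$ ($s = - 9 \left(-2 + 3\right)^{2} = - 9 \cdot 1^{2} = \left(-9\right) 1 = -9$)
$H{\left(X,P \right)} = \frac{P}{6} + \frac{X}{6}$ ($H{\left(X,P \right)} = \frac{X + P}{2 + 4} = \frac{P + X}{6} = \left(P + X\right) \frac{1}{6} = \frac{P}{6} + \frac{X}{6}$)
$\left(H{\left(5,s \right)} - 37\right) \left(-27\right) = \left(\left(\frac{1}{6} \left(-9\right) + \frac{1}{6} \cdot 5\right) - 37\right) \left(-27\right) = \left(\left(- \frac{3}{2} + \frac{5}{6}\right) - 37\right) \left(-27\right) = \left(- \frac{2}{3} - 37\right) \left(-27\right) = \left(- \frac{113}{3}\right) \left(-27\right) = 1017$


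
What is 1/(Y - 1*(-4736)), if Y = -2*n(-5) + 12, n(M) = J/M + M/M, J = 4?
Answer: 5/23738 ≈ 0.00021063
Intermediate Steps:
n(M) = 1 + 4/M (n(M) = 4/M + M/M = 4/M + 1 = 1 + 4/M)
Y = 58/5 (Y = -2*(4 - 5)/(-5) + 12 = -(-2)*(-1)/5 + 12 = -2*1/5 + 12 = -2/5 + 12 = 58/5 ≈ 11.600)
1/(Y - 1*(-4736)) = 1/(58/5 - 1*(-4736)) = 1/(58/5 + 4736) = 1/(23738/5) = 5/23738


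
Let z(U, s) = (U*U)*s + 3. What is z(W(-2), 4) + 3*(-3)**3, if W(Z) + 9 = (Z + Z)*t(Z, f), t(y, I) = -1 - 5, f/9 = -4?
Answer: 822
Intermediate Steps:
f = -36 (f = 9*(-4) = -36)
t(y, I) = -6
W(Z) = -9 - 12*Z (W(Z) = -9 + (Z + Z)*(-6) = -9 + (2*Z)*(-6) = -9 - 12*Z)
z(U, s) = 3 + s*U**2 (z(U, s) = U**2*s + 3 = s*U**2 + 3 = 3 + s*U**2)
z(W(-2), 4) + 3*(-3)**3 = (3 + 4*(-9 - 12*(-2))**2) + 3*(-3)**3 = (3 + 4*(-9 + 24)**2) + 3*(-27) = (3 + 4*15**2) - 81 = (3 + 4*225) - 81 = (3 + 900) - 81 = 903 - 81 = 822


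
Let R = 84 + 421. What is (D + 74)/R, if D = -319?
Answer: -49/101 ≈ -0.48515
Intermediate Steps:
R = 505
(D + 74)/R = (-319 + 74)/505 = -245*1/505 = -49/101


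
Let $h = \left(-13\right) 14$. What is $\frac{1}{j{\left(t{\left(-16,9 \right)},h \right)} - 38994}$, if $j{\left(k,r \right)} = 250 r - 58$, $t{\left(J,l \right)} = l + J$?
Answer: $- \frac{1}{84552} \approx -1.1827 \cdot 10^{-5}$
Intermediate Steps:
$h = -182$
$t{\left(J,l \right)} = J + l$
$j{\left(k,r \right)} = -58 + 250 r$
$\frac{1}{j{\left(t{\left(-16,9 \right)},h \right)} - 38994} = \frac{1}{\left(-58 + 250 \left(-182\right)\right) - 38994} = \frac{1}{\left(-58 - 45500\right) - 38994} = \frac{1}{-45558 - 38994} = \frac{1}{-84552} = - \frac{1}{84552}$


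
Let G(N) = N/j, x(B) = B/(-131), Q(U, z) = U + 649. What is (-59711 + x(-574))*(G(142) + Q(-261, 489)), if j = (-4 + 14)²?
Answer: -152293731057/6550 ≈ -2.3251e+7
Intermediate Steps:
Q(U, z) = 649 + U
x(B) = -B/131 (x(B) = B*(-1/131) = -B/131)
j = 100 (j = 10² = 100)
G(N) = N/100
(-59711 + x(-574))*(G(142) + Q(-261, 489)) = (-59711 - 1/131*(-574))*((1/100)*142 + (649 - 261)) = (-59711 + 574/131)*(71/50 + 388) = -7821567/131*19471/50 = -152293731057/6550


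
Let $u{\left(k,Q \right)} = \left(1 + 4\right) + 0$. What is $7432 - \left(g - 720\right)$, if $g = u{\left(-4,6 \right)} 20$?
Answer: $8052$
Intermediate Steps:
$u{\left(k,Q \right)} = 5$ ($u{\left(k,Q \right)} = 5 + 0 = 5$)
$g = 100$ ($g = 5 \cdot 20 = 100$)
$7432 - \left(g - 720\right) = 7432 - \left(100 - 720\right) = 7432 - -620 = 7432 + 620 = 8052$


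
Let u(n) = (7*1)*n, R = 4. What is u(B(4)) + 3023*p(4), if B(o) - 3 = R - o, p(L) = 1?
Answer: 3044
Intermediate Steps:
B(o) = 7 - o (B(o) = 3 + (4 - o) = 7 - o)
u(n) = 7*n
u(B(4)) + 3023*p(4) = 7*(7 - 1*4) + 3023*1 = 7*(7 - 4) + 3023 = 7*3 + 3023 = 21 + 3023 = 3044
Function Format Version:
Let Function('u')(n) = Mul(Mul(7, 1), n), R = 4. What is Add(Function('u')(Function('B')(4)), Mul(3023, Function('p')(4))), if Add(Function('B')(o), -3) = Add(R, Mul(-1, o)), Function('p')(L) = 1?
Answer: 3044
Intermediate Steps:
Function('B')(o) = Add(7, Mul(-1, o)) (Function('B')(o) = Add(3, Add(4, Mul(-1, o))) = Add(7, Mul(-1, o)))
Function('u')(n) = Mul(7, n)
Add(Function('u')(Function('B')(4)), Mul(3023, Function('p')(4))) = Add(Mul(7, Add(7, Mul(-1, 4))), Mul(3023, 1)) = Add(Mul(7, Add(7, -4)), 3023) = Add(Mul(7, 3), 3023) = Add(21, 3023) = 3044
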